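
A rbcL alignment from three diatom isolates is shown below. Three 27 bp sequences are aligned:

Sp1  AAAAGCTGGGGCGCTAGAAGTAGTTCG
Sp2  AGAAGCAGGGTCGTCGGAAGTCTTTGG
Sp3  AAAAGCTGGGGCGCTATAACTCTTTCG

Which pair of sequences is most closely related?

Sp1–Sp2: 9/27 differ, p = 0.333, d = 0.441.
Sp1–Sp3: 4/27 differ, p = 0.148, d = 0.165.
Sp2–Sp3: 9/27 differ, p = 0.333, d = 0.441.
The smallest distance is between Sp1 and Sp3.

Sp1 and Sp3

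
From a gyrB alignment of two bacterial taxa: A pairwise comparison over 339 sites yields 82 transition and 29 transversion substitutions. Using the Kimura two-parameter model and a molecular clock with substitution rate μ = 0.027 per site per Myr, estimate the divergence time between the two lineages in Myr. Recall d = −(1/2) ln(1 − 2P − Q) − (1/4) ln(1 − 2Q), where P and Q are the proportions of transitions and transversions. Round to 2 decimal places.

P = 82/339 ≈ 0.241888 and Q = 29/339 ≈ 0.085546.
Under the Kimura two-parameter model, d = −½ ln(1 − 2P − Q) − ¼ ln(1 − 2Q).
1 − 2P − Q = 0.430678, giving −½ ln(0.430678) = 0.421197.
1 − 2Q = 0.828908, giving −¼ ln(0.828908) = 0.046912.
d = 0.421197 + 0.046912 = 0.468109.
Under a molecular clock d = 2μt, so t = d/(2μ) = 0.468109 / (2 × 0.027) = 8.67 Myr.

8.67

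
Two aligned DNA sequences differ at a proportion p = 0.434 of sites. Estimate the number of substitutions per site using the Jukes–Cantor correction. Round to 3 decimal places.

d = −(3/4) ln(1 − 4p/3) = −0.75 ln(1 − 0.578667) = −0.75 ln(0.421333)
  = −0.75 × (-0.864332) = 0.648249 substitutions/site.

0.648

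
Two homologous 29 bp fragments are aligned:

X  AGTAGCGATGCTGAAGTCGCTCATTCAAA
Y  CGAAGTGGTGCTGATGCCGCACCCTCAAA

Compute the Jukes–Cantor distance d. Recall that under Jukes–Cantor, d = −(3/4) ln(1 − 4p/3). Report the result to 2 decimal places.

0.40

The sequences differ at 9 of 29 sites (1, 3, 6, 8, 15, 17, 21, 23, 24), so p = 9/29 ≈ 0.310345.
d = −(3/4) ln(1 − 4p/3) = −0.75 ln(1 − 0.413793) = −0.75 ln(0.586207)
  = −0.75 × (-0.534082) = 0.400562 substitutions/site.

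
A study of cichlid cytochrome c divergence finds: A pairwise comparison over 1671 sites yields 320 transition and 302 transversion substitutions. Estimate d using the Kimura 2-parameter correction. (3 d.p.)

0.527

P = 320/1671 ≈ 0.191502 and Q = 302/1671 ≈ 0.18073.
Under the Kimura two-parameter model, d = −½ ln(1 − 2P − Q) − ¼ ln(1 − 2Q).
1 − 2P − Q = 0.436266, giving −½ ln(0.436266) = 0.414752.
1 − 2Q = 0.63854, giving −¼ ln(0.63854) = 0.112143.
d = 0.414752 + 0.112143 = 0.526895.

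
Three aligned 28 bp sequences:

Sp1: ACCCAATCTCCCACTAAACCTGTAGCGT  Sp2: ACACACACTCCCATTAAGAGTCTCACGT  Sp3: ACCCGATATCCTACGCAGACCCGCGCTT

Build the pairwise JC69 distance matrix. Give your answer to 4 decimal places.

Sp1–Sp2: 10/28 sites differ → p ≈ 0.357143, d = −0.75 ln(1 − 0.476191) = 0.484971 ≈ 0.4850.
Sp1–Sp3: 12/28 sites differ → p ≈ 0.428571, d = −0.75 ln(1 − 0.571428) = 0.635472 ≈ 0.6355.
Sp2–Sp3: 14/28 sites differ → p = 0.5, d = −0.75 ln(1 − 0.666667) = 0.823960 ≈ 0.8240.

d(Sp1,Sp2) = 0.4850, d(Sp1,Sp3) = 0.6355, d(Sp2,Sp3) = 0.8240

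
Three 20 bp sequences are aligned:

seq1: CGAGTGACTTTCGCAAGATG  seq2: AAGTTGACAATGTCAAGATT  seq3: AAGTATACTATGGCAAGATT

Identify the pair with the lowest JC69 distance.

seq2 and seq3

seq1–seq2: 9/20 differ, p = 0.450, d = 0.687.
seq1–seq3: 9/20 differ, p = 0.450, d = 0.687.
seq2–seq3: 4/20 differ, p = 0.200, d = 0.233.
The smallest distance is between seq2 and seq3.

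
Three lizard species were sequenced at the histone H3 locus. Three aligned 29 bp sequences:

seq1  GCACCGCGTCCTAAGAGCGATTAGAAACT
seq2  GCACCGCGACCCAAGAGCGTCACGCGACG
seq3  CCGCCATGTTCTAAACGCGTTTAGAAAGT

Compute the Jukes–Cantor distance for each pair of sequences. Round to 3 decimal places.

d(seq1,seq2) = 0.401, d(seq1,seq3) = 0.401, d(seq2,seq3) = 0.998

seq1–seq2: 9/29 sites differ → p ≈ 0.310345, d = −0.75 ln(1 − 0.413793) = 0.400562 ≈ 0.401.
seq1–seq3: 9/29 sites differ → p ≈ 0.310345, d = −0.75 ln(1 − 0.413793) = 0.400562 ≈ 0.401.
seq2–seq3: 16/29 sites differ → p ≈ 0.551724, d = −0.75 ln(1 − 0.735632) = 0.997810 ≈ 0.998.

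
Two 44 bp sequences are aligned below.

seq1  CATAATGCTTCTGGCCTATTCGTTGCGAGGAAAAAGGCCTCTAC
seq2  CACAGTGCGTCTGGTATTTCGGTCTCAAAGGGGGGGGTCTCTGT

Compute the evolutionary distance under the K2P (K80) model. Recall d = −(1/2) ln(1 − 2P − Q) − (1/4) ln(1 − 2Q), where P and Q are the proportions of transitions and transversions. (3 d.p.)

Of 44 sites, 15 differences are transitions and 5 are transversions, so P = 15/44 ≈ 0.340909 and Q = 5/44 ≈ 0.113636.
Under the Kimura two-parameter model, d = −½ ln(1 − 2P − Q) − ¼ ln(1 − 2Q).
1 − 2P − Q = 0.204546, giving −½ ln(0.204546) = 0.793481.
1 − 2Q = 0.772728, giving −¼ ln(0.772728) = 0.064457.
d = 0.793481 + 0.064457 = 0.857938.

0.858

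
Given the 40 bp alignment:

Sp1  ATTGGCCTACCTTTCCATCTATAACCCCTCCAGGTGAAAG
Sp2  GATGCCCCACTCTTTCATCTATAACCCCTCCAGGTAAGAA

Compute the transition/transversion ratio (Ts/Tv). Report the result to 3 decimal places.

4.000

Transitions are A↔G and C↔T; transversions are all other mismatches.
Transitions: 8. Transversions: 2.
R = 8/2 = 4.000.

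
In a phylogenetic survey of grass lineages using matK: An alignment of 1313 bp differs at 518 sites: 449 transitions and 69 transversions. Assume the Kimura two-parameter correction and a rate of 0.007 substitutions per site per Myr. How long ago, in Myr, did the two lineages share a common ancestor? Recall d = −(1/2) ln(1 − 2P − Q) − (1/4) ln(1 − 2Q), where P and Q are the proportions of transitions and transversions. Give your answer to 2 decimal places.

49.61

P = 449/1313 ≈ 0.341965 and Q = 69/1313 ≈ 0.052551.
Under the Kimura two-parameter model, d = −½ ln(1 − 2P − Q) − ¼ ln(1 − 2Q).
1 − 2P − Q = 0.263519, giving −½ ln(0.263519) = 0.666815.
1 − 2Q = 0.894898, giving −¼ ln(0.894898) = 0.027761.
d = 0.666815 + 0.027761 = 0.694576.
Under a molecular clock d = 2μt, so t = d/(2μ) = 0.694576 / (2 × 0.007) = 49.61 Myr.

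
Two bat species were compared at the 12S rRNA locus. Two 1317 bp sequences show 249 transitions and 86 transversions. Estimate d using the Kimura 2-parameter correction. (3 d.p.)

P = 249/1317 ≈ 0.189066 and Q = 86/1317 ≈ 0.0653.
Under the Kimura two-parameter model, d = −½ ln(1 − 2P − Q) − ¼ ln(1 − 2Q).
1 − 2P − Q = 0.556568, giving −½ ln(0.556568) = 0.292983.
1 − 2Q = 0.8694, giving −¼ ln(0.8694) = 0.034988.
d = 0.292983 + 0.034988 = 0.327971.

0.328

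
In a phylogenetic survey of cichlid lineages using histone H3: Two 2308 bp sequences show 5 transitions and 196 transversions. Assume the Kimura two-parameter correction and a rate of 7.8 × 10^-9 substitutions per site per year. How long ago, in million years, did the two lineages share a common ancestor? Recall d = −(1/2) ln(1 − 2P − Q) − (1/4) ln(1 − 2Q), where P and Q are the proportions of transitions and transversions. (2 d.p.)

5.98

P = 5/2308 ≈ 0.002166 and Q = 196/2308 ≈ 0.084922.
Under the Kimura two-parameter model, d = −½ ln(1 − 2P − Q) − ¼ ln(1 − 2Q).
1 − 2P − Q = 0.910746, giving −½ ln(0.910746) = 0.046746.
1 − 2Q = 0.830156, giving −¼ ln(0.830156) = 0.046535.
d = 0.046746 + 0.046535 = 0.093281.
Under a molecular clock d = 2μt, so t = d/(2μ) = 0.093281 / (2 × 7.8 × 10^-9) = 5.98 million years.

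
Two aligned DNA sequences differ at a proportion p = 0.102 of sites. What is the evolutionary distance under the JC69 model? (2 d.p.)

0.11

d = −(3/4) ln(1 − 4p/3) = −0.75 ln(1 − 0.136) = −0.75 ln(0.864)
  = −0.75 × (-0.146183) = 0.109637 substitutions/site.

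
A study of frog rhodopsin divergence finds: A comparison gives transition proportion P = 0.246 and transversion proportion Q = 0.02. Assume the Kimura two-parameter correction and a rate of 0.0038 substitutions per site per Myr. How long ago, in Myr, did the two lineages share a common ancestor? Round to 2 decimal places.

48.54

Under the Kimura two-parameter model, d = −½ ln(1 − 2P − Q) − ¼ ln(1 − 2Q).
1 − 2P − Q = 0.488, giving −½ ln(0.488) = 0.358720.
1 − 2Q = 0.96, giving −¼ ln(0.96) = 0.010205.
d = 0.358720 + 0.010205 = 0.368925.
Under a molecular clock d = 2μt, so t = d/(2μ) = 0.368925 / (2 × 0.0038) = 48.54 Myr.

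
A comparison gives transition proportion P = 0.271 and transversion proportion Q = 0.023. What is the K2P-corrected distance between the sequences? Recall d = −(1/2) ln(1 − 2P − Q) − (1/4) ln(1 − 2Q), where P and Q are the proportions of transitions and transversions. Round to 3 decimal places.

Under the Kimura two-parameter model, d = −½ ln(1 − 2P − Q) − ¼ ln(1 − 2Q).
1 − 2P − Q = 0.435, giving −½ ln(0.435) = 0.416205.
1 − 2Q = 0.954, giving −¼ ln(0.954) = 0.011773.
d = 0.416205 + 0.011773 = 0.427978.

0.428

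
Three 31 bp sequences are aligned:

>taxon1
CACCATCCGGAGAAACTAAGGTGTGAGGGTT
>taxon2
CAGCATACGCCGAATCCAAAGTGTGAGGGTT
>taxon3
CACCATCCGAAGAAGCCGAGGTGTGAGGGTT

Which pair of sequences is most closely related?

taxon1–taxon2: 7/31 differ, p = 0.226, d = 0.269.
taxon1–taxon3: 4/31 differ, p = 0.129, d = 0.142.
taxon2–taxon3: 7/31 differ, p = 0.226, d = 0.269.
The smallest distance is between taxon1 and taxon3.

taxon1 and taxon3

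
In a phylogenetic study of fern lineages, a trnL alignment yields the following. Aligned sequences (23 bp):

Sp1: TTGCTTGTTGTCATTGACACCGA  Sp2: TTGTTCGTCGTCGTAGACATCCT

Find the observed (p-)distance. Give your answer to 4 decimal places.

The sequences differ at 8 of 23 positions (sites 4, 6, 9, 13, 15, 20, 22, 23).
p = 8/23 = 0.347826… ≈ 0.3478 (to 4 d.p.).

0.3478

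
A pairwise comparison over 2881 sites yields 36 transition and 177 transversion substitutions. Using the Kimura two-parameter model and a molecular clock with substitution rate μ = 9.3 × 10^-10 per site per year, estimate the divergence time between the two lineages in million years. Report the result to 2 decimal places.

41.92

P = 36/2881 ≈ 0.012496 and Q = 177/2881 ≈ 0.061437.
Under the Kimura two-parameter model, d = −½ ln(1 − 2P − Q) − ¼ ln(1 − 2Q).
1 − 2P − Q = 0.913571, giving −½ ln(0.913571) = 0.045197.
1 − 2Q = 0.877126, giving −¼ ln(0.877126) = 0.032776.
d = 0.045197 + 0.032776 = 0.077973.
Under a molecular clock d = 2μt, so t = d/(2μ) = 0.077973 / (2 × 9.3 × 10^-10) = 41.92 million years.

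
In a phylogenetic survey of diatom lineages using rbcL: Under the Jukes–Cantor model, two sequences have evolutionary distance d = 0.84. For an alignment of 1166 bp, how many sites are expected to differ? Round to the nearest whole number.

589

Invert JC69: p = (3/4)(1 − e^(−4d/3)) = 0.75 × (1 − e^(-1.12)) = 0.75 × (1 − 0.326280) = 0.505290.
Expected differing sites = pL ≈ 0.505290 × 1166 = 589.16814 ≈ 589.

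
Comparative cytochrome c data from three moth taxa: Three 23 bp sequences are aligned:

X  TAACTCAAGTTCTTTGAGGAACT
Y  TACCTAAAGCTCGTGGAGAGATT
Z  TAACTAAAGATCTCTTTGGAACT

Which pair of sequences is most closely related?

X and Z

X–Y: 8/23 differ, p = 0.348, d = 0.467.
X–Z: 5/23 differ, p = 0.217, d = 0.257.
Y–Z: 10/23 differ, p = 0.435, d = 0.650.
The smallest distance is between X and Z.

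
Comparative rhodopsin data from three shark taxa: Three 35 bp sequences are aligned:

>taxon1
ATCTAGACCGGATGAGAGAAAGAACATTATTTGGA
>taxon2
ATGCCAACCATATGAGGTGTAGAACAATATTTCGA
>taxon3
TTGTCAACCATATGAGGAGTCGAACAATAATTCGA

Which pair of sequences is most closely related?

taxon1–taxon2: 12/35 differ, p = 0.343, d = 0.458.
taxon1–taxon3: 14/35 differ, p = 0.400, d = 0.572.
taxon2–taxon3: 5/35 differ, p = 0.143, d = 0.158.
The smallest distance is between taxon2 and taxon3.

taxon2 and taxon3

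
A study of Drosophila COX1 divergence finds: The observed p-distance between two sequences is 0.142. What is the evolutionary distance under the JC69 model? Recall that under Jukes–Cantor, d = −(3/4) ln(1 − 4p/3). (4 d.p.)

d = −(3/4) ln(1 − 4p/3) = −0.75 ln(1 − 0.189333) = −0.75 ln(0.810667)
  = −0.75 × (-0.209898) = 0.157424 substitutions/site.

0.1574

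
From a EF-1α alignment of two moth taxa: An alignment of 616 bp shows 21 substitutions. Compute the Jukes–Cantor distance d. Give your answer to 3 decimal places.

p = 21/616 ≈ 0.034091.
d = −(3/4) ln(1 − 4p/3) = −0.75 ln(1 − 0.045455) = −0.75 ln(0.954545)
  = −0.75 × (-0.046520) = 0.034890 substitutions/site.

0.035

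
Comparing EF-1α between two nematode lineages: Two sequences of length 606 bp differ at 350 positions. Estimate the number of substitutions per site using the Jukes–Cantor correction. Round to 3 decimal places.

1.103

p = 350/606 ≈ 0.577558.
d = −(3/4) ln(1 − 4p/3) = −0.75 ln(1 − 0.770077) = −0.75 ln(0.229923)
  = −0.75 × (-1.470011) = 1.102508 substitutions/site.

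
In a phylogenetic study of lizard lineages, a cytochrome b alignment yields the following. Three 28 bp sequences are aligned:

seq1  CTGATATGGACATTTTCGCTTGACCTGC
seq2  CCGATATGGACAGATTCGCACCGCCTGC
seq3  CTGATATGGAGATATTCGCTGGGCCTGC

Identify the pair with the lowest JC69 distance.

seq1 and seq3

seq1–seq2: 7/28 differ, p = 0.250, d = 0.304.
seq1–seq3: 4/28 differ, p = 0.143, d = 0.158.
seq2–seq3: 6/28 differ, p = 0.214, d = 0.252.
The smallest distance is between seq1 and seq3.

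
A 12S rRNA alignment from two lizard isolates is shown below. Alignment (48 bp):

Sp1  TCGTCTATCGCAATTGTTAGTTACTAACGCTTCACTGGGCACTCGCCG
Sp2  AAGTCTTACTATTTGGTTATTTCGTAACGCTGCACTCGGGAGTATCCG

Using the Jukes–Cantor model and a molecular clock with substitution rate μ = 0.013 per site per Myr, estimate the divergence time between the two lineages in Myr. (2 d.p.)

The sequences differ at 18 of 48 sites, so p = 18/48 = 0.375.
d = −(3/4) ln(1 − 4p/3) = −0.75 ln(1 − 0.5) = −0.75 ln(0.5)
  = −0.75 × (-0.693147) = 0.519860 substitutions/site.
Under a molecular clock d = 2μt, so t = d/(2μ) = 0.519860 / (2 × 0.013) = 19.99 Myr.

19.99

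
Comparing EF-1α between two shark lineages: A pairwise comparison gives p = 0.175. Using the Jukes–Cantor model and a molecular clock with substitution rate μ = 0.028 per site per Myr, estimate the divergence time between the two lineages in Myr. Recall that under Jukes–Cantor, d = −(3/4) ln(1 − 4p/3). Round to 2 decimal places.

3.56

d = −(3/4) ln(1 − 4p/3) = −0.75 ln(1 − 0.233333) = −0.75 ln(0.766667)
  = −0.75 × (-0.265703) = 0.199277 substitutions/site.
Under a molecular clock d = 2μt, so t = d/(2μ) = 0.199277 / (2 × 0.028) = 3.56 Myr.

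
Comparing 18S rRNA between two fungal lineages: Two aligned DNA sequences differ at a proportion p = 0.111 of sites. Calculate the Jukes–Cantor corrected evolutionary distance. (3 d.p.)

d = −(3/4) ln(1 − 4p/3) = −0.75 ln(1 − 0.148) = −0.75 ln(0.852)
  = −0.75 × (-0.160169) = 0.120127 substitutions/site.

0.120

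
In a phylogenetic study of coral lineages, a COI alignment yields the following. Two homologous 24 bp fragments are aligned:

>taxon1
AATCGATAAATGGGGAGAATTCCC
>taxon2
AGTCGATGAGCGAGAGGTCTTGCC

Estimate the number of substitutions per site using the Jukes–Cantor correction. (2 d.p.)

0.61

The sequences differ at 10 of 24 sites (2, 8, 10, 11, 13, 15, 16, 18, 19, 22), so p = 10/24 ≈ 0.416667.
d = −(3/4) ln(1 − 4p/3) = −0.75 ln(1 − 0.555556) = −0.75 ln(0.444444)
  = −0.75 × (-0.810931) = 0.608198 substitutions/site.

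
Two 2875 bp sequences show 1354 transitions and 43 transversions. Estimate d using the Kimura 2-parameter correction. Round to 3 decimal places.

1.579

P = 1354/2875 ≈ 0.470957 and Q = 43/2875 ≈ 0.014957.
Under the Kimura two-parameter model, d = −½ ln(1 − 2P − Q) − ¼ ln(1 − 2Q).
1 − 2P − Q = 0.043129, giving −½ ln(0.043129) = 1.571780.
1 − 2Q = 0.970086, giving −¼ ln(0.970086) = 0.007593.
d = 1.571780 + 0.007593 = 1.579373.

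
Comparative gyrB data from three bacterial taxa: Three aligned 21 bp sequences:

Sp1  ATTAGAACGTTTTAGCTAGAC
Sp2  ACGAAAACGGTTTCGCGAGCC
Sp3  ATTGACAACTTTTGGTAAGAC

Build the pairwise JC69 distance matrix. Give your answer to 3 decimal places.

d(Sp1,Sp2) = 0.441, d(Sp1,Sp3) = 0.532, d(Sp2,Sp3) = 0.899

Sp1–Sp2: 7/21 sites differ → p ≈ 0.333333, d = −0.75 ln(1 − 0.444444) = 0.440839 ≈ 0.441.
Sp1–Sp3: 8/21 sites differ → p ≈ 0.380952, d = −0.75 ln(1 − 0.507936) = 0.531860 ≈ 0.532.
Sp2–Sp3: 11/21 sites differ → p ≈ 0.52381, d = −0.75 ln(1 − 0.698413) = 0.899023 ≈ 0.899.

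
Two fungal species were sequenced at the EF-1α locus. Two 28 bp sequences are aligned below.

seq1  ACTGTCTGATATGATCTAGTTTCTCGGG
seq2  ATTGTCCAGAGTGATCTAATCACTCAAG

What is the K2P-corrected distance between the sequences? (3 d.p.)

Of 28 sites, 9 differences are transitions and 2 are transversions, so P = 9/28 ≈ 0.321429 and Q = 2/28 ≈ 0.071429.
Under the Kimura two-parameter model, d = −½ ln(1 − 2P − Q) − ¼ ln(1 − 2Q).
1 − 2P − Q = 0.285713, giving −½ ln(0.285713) = 0.626384.
1 − 2Q = 0.857142, giving −¼ ln(0.857142) = 0.038538.
d = 0.626384 + 0.038538 = 0.664922.

0.665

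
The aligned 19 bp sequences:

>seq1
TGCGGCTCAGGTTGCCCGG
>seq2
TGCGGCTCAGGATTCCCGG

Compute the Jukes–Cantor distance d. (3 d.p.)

The sequences differ at 2 of 19 sites (12, 14), so p = 2/19 ≈ 0.105263.
d = −(3/4) ln(1 − 4p/3) = −0.75 ln(1 − 0.140351) = −0.75 ln(0.859649)
  = −0.75 × (-0.151231) = 0.113423 substitutions/site.

0.113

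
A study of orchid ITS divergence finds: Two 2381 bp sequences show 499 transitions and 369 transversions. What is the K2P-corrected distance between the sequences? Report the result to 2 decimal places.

0.52

P = 499/2381 ≈ 0.209576 and Q = 369/2381 ≈ 0.154977.
Under the Kimura two-parameter model, d = −½ ln(1 − 2P − Q) − ¼ ln(1 − 2Q).
1 − 2P − Q = 0.425871, giving −½ ln(0.425871) = 0.426809.
1 − 2Q = 0.690046, giving −¼ ln(0.690046) = 0.092749.
d = 0.426809 + 0.092749 = 0.519558.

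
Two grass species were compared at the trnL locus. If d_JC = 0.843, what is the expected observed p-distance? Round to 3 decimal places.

0.506

p = (3/4)(1 − e^(−4d/3)) = 0.75 × (1 − e^(-1.124)) = 0.75 × (1 − 0.324977) = 0.506267.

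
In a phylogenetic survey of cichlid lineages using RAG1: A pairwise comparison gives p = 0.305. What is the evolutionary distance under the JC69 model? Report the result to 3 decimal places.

d = −(3/4) ln(1 − 4p/3) = −0.75 ln(1 − 0.406667) = −0.75 ln(0.593333)
  = −0.75 × (-0.521999) = 0.391499 substitutions/site.

0.391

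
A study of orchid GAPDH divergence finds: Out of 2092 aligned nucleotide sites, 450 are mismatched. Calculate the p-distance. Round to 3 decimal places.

0.215

p = 450/2092 = 0.215105… ≈ 0.215 (to 3 d.p.).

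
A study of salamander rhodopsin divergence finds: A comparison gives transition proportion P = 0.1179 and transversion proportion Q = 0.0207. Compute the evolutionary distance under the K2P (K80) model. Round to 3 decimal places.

Under the Kimura two-parameter model, d = −½ ln(1 − 2P − Q) − ¼ ln(1 − 2Q).
1 − 2P − Q = 0.7435, giving −½ ln(0.7435) = 0.148193.
1 − 2Q = 0.9586, giving −¼ ln(0.9586) = 0.010570.
d = 0.148193 + 0.010570 = 0.158763.

0.159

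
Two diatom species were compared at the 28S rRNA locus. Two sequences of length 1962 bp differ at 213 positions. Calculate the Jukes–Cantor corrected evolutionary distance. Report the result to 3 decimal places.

0.117

p = 213/1962 ≈ 0.108563.
d = −(3/4) ln(1 − 4p/3) = −0.75 ln(1 − 0.144751) = −0.75 ln(0.855249)
  = −0.75 × (-0.156363) = 0.117272 substitutions/site.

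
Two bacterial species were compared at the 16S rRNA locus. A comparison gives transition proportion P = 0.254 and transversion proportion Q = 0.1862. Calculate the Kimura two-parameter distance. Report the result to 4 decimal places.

0.7089

Under the Kimura two-parameter model, d = −½ ln(1 − 2P − Q) − ¼ ln(1 − 2Q).
1 − 2P − Q = 0.3058, giving −½ ln(0.3058) = 0.592412.
1 − 2Q = 0.6276, giving −¼ ln(0.6276) = 0.116463.
d = 0.592412 + 0.116463 = 0.708875.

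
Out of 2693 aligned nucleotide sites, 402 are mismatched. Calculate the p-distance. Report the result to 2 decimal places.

p = 402/2693 = 0.149275… ≈ 0.15 (to 2 d.p.).

0.15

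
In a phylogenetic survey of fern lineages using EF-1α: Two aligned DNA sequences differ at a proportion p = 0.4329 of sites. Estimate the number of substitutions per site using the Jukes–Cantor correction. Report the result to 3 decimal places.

0.646

d = −(3/4) ln(1 − 4p/3) = −0.75 ln(1 − 0.5772) = −0.75 ln(0.4228)
  = −0.75 × (-0.860856) = 0.645642 substitutions/site.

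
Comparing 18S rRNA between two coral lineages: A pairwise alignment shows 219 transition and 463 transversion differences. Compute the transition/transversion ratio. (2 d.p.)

0.47

R = 219/463 = 0.473002… ≈ 0.47 (to 2 d.p.).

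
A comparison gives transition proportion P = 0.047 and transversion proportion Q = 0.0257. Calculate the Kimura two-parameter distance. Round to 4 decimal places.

0.0769

Under the Kimura two-parameter model, d = −½ ln(1 − 2P − Q) − ¼ ln(1 − 2Q).
1 − 2P − Q = 0.8803, giving −½ ln(0.8803) = 0.063746.
1 − 2Q = 0.9486, giving −¼ ln(0.9486) = 0.013192.
d = 0.063746 + 0.013192 = 0.076938.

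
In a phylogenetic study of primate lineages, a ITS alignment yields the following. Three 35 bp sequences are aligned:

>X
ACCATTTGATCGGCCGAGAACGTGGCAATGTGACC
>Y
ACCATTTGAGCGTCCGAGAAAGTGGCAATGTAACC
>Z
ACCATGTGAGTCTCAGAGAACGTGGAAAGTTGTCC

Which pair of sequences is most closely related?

X and Y

X–Y: 4/35 differ, p = 0.114, d = 0.124.
X–Z: 10/35 differ, p = 0.286, d = 0.360.
Y–Z: 10/35 differ, p = 0.286, d = 0.360.
The smallest distance is between X and Y.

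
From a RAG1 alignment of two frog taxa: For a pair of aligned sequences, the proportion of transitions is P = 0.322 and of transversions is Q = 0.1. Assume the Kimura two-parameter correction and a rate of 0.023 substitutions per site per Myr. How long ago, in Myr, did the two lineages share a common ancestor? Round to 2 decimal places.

16.02

Under the Kimura two-parameter model, d = −½ ln(1 − 2P − Q) − ¼ ln(1 − 2Q).
1 − 2P − Q = 0.256, giving −½ ln(0.256) = 0.681289.
1 − 2Q = 0.8, giving −¼ ln(0.8) = 0.055786.
d = 0.681289 + 0.055786 = 0.737075.
Under a molecular clock d = 2μt, so t = d/(2μ) = 0.737075 / (2 × 0.023) = 16.02 Myr.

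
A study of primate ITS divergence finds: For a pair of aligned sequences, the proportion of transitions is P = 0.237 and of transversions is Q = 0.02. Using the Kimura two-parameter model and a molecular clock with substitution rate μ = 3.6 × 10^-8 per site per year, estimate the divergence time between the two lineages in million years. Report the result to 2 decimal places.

4.87

Under the Kimura two-parameter model, d = −½ ln(1 − 2P − Q) − ¼ ln(1 − 2Q).
1 − 2P − Q = 0.506, giving −½ ln(0.506) = 0.340609.
1 − 2Q = 0.96, giving −¼ ln(0.96) = 0.010205.
d = 0.340609 + 0.010205 = 0.350814.
Under a molecular clock d = 2μt, so t = d/(2μ) = 0.350814 / (2 × 3.6 × 10^-8) = 4.87 million years.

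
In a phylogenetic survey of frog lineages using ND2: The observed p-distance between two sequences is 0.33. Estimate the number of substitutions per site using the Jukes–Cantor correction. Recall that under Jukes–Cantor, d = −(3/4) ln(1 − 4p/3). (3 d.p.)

d = −(3/4) ln(1 − 4p/3) = −0.75 ln(1 − 0.44) = −0.75 ln(0.56)
  = −0.75 × (-0.579818) = 0.434864 substitutions/site.

0.435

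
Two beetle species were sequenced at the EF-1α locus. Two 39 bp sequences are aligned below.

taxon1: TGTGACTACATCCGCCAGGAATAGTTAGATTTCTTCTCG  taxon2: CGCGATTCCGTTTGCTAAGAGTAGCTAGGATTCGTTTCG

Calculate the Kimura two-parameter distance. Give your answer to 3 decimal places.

Of 39 sites, 12 differences are transitions and 3 are transversions, so P = 12/39 ≈ 0.307692 and Q = 3/39 ≈ 0.076923.
Under the Kimura two-parameter model, d = −½ ln(1 − 2P − Q) − ¼ ln(1 − 2Q).
1 − 2P − Q = 0.307693, giving −½ ln(0.307693) = 0.589326.
1 − 2Q = 0.846154, giving −¼ ln(0.846154) = 0.041763.
d = 0.589326 + 0.041763 = 0.631089.

0.631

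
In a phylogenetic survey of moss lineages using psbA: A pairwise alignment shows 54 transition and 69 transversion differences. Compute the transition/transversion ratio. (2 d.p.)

R = 54/69 = 0.782608… ≈ 0.78 (to 2 d.p.).

0.78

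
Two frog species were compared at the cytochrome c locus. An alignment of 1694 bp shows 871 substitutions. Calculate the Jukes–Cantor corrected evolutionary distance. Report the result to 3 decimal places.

p = 871/1694 ≈ 0.514168.
d = −(3/4) ln(1 − 4p/3) = −0.75 ln(1 − 0.685557) = −0.75 ln(0.314443)
  = −0.75 × (-1.156952) = 0.867714 substitutions/site.

0.868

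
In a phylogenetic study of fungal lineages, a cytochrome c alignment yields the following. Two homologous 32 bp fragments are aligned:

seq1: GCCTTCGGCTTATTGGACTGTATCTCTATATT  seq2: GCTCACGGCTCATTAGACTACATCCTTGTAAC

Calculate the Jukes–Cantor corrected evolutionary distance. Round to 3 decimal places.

The sequences differ at 12 of 32 sites, so p = 12/32 = 0.375.
d = −(3/4) ln(1 − 4p/3) = −0.75 ln(1 − 0.5) = −0.75 ln(0.5)
  = −0.75 × (-0.693147) = 0.519860 substitutions/site.

0.520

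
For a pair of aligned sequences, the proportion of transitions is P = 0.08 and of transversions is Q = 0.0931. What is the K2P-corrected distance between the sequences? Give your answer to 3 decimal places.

0.197

Under the Kimura two-parameter model, d = −½ ln(1 − 2P − Q) − ¼ ln(1 − 2Q).
1 − 2P − Q = 0.7469, giving −½ ln(0.7469) = 0.145912.
1 − 2Q = 0.8138, giving −¼ ln(0.8138) = 0.051510.
d = 0.145912 + 0.051510 = 0.197422.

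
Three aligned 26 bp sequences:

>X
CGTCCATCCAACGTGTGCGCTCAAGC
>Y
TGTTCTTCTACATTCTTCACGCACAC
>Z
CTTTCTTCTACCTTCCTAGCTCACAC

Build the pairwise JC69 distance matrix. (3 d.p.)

X–Y: 13/26 sites differ → p = 0.5, d = −0.75 ln(1 − 0.666667) = 0.823960 ≈ 0.824.
X–Z: 12/26 sites differ → p ≈ 0.461538, d = −0.75 ln(1 − 0.615384) = 0.716632 ≈ 0.717.
Y–Z: 7/26 sites differ → p ≈ 0.269231, d = −0.75 ln(1 − 0.358975) = 0.333515 ≈ 0.334.

d(X,Y) = 0.824, d(X,Z) = 0.717, d(Y,Z) = 0.334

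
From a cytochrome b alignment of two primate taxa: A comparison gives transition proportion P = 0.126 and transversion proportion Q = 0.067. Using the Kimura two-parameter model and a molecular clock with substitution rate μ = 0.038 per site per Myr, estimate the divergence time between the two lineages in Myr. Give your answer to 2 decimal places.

3.00

Under the Kimura two-parameter model, d = −½ ln(1 − 2P − Q) − ¼ ln(1 − 2Q).
1 − 2P − Q = 0.681, giving −½ ln(0.681) = 0.192096.
1 − 2Q = 0.866, giving −¼ ln(0.866) = 0.035968.
d = 0.192096 + 0.035968 = 0.228064.
Under a molecular clock d = 2μt, so t = d/(2μ) = 0.228064 / (2 × 0.038) = 3.00 Myr.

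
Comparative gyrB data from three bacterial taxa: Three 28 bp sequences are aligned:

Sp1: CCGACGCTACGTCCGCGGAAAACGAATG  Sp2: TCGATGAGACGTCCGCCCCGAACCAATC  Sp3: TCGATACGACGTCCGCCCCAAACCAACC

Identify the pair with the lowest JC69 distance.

Sp1–Sp2: 10/28 differ, p = 0.357, d = 0.485.
Sp1–Sp3: 10/28 differ, p = 0.357, d = 0.485.
Sp2–Sp3: 4/28 differ, p = 0.143, d = 0.158.
The smallest distance is between Sp2 and Sp3.

Sp2 and Sp3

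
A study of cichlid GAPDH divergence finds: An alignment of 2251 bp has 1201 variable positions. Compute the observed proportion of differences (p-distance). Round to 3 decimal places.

p = 1201/2251 = 0.533540… ≈ 0.534 (to 3 d.p.).

0.534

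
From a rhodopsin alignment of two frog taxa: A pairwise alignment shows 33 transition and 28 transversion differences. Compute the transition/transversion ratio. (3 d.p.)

R = 33/28 = 1.178571… ≈ 1.179 (to 3 d.p.).

1.179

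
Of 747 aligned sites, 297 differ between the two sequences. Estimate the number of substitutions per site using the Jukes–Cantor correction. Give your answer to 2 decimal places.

0.57

p = 297/747 ≈ 0.39759.
d = −(3/4) ln(1 − 4p/3) = −0.75 ln(1 − 0.53012) = −0.75 ln(0.46988)
  = −0.75 × (-0.755278) = 0.566459 substitutions/site.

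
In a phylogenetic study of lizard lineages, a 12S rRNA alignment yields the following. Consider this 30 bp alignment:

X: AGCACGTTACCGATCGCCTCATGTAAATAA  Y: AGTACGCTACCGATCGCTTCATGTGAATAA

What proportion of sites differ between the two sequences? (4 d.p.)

The sequences differ at 4 of 30 positions (sites 3, 7, 18, 25).
p = 4/30 = 0.133333… ≈ 0.1333 (to 4 d.p.).

0.1333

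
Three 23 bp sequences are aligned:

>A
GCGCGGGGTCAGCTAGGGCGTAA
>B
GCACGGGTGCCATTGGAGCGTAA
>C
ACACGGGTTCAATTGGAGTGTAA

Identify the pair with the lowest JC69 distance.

B and C

A–B: 8/23 differ, p = 0.348, d = 0.467.
A–C: 8/23 differ, p = 0.348, d = 0.467.
B–C: 4/23 differ, p = 0.174, d = 0.198.
The smallest distance is between B and C.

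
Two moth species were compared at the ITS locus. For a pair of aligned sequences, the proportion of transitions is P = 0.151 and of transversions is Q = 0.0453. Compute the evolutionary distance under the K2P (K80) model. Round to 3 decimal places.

0.237

Under the Kimura two-parameter model, d = −½ ln(1 − 2P − Q) − ¼ ln(1 − 2Q).
1 − 2P − Q = 0.6527, giving −½ ln(0.6527) = 0.213319.
1 − 2Q = 0.9094, giving −¼ ln(0.9094) = 0.023743.
d = 0.213319 + 0.023743 = 0.237062.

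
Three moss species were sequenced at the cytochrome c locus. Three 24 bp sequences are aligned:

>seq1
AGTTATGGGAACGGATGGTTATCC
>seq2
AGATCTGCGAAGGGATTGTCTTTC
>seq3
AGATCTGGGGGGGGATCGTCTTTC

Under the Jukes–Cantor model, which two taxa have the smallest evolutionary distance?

seq1–seq2: 8/24 differ, p = 0.333, d = 0.441.
seq1–seq3: 9/24 differ, p = 0.375, d = 0.520.
seq2–seq3: 4/24 differ, p = 0.167, d = 0.188.
The smallest distance is between seq2 and seq3.

seq2 and seq3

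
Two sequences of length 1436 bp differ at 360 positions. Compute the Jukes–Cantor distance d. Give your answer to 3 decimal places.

0.305

p = 360/1436 ≈ 0.250696.
d = −(3/4) ln(1 − 4p/3) = −0.75 ln(1 − 0.334261) = −0.75 ln(0.665739)
  = −0.75 × (-0.406858) = 0.305144 substitutions/site.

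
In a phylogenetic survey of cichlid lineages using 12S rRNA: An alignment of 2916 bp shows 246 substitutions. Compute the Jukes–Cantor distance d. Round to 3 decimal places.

0.089

p = 246/2916 ≈ 0.084362.
d = −(3/4) ln(1 − 4p/3) = −0.75 ln(1 − 0.112483) = −0.75 ln(0.887517)
  = −0.75 × (-0.119328) = 0.089496 substitutions/site.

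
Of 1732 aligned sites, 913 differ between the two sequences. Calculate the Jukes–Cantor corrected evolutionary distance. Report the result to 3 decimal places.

p = 913/1732 ≈ 0.527136.
d = −(3/4) ln(1 − 4p/3) = −0.75 ln(1 − 0.702848) = −0.75 ln(0.297152)
  = −0.75 × (-1.213511) = 0.910133 substitutions/site.

0.910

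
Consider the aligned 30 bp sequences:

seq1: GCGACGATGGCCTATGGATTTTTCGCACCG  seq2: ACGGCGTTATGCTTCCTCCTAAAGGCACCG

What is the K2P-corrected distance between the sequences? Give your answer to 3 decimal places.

0.932

Of 30 sites, 5 differences are transitions and 11 are transversions, so P = 5/30 ≈ 0.166667 and Q = 11/30 ≈ 0.366667.
Under the Kimura two-parameter model, d = −½ ln(1 − 2P − Q) − ¼ ln(1 − 2Q).
1 − 2P − Q = 0.299999, giving −½ ln(0.299999) = 0.601988.
1 − 2Q = 0.266666, giving −¼ ln(0.266666) = 0.330440.
d = 0.601988 + 0.330440 = 0.932428.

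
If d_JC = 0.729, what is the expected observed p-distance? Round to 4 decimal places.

0.4663

p = (3/4)(1 − e^(−4d/3)) = 0.75 × (1 − e^(-0.972)) = 0.75 × (1 − 0.378326) = 0.466256.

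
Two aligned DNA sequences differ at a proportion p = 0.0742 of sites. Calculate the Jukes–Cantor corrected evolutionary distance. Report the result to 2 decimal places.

d = −(3/4) ln(1 − 4p/3) = −0.75 ln(1 − 0.098933) = −0.75 ln(0.901067)
  = −0.75 × (-0.104176) = 0.078132 substitutions/site.

0.08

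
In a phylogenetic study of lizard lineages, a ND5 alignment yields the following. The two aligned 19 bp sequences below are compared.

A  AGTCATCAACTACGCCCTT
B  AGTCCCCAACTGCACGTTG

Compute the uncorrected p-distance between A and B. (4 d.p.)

The sequences differ at 7 of 19 positions (sites 5, 6, 12, 14, 16, 17, 19).
p = 7/19 = 0.368421… ≈ 0.3684 (to 4 d.p.).

0.3684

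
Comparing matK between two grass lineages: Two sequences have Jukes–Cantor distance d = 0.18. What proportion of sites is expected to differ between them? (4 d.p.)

p = (3/4)(1 − e^(−4d/3)) = 0.75 × (1 − e^(-0.24)) = 0.75 × (1 − 0.786628) = 0.160029.

0.1600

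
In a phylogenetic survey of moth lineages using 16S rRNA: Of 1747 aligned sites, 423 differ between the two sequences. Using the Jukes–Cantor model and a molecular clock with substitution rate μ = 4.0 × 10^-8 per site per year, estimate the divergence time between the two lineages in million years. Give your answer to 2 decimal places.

3.65

p = 423/1747 ≈ 0.242129.
d = −(3/4) ln(1 − 4p/3) = −0.75 ln(1 − 0.322839) = −0.75 ln(0.677161)
  = −0.75 × (-0.389846) = 0.292385 substitutions/site.
Under a molecular clock d = 2μt, so t = d/(2μ) = 0.292385 / (2 × 4.0 × 10^-8) = 3.65 million years.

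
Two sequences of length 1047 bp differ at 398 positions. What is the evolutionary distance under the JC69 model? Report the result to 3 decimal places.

0.530

p = 398/1047 ≈ 0.380134.
d = −(3/4) ln(1 − 4p/3) = −0.75 ln(1 − 0.506845) = −0.75 ln(0.493155)
  = −0.75 × (-0.706932) = 0.530199 substitutions/site.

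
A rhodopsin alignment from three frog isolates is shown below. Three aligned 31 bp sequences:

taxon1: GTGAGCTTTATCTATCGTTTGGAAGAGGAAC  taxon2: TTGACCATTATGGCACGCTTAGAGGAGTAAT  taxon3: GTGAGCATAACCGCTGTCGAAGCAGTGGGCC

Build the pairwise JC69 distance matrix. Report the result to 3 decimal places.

d(taxon1,taxon2) = 0.544, d(taxon1,taxon3) = 0.777, d(taxon2,taxon3) = 0.985

taxon1–taxon2: 12/31 sites differ → p ≈ 0.387097, d = −0.75 ln(1 − 0.516129) = 0.544453 ≈ 0.544.
taxon1–taxon3: 15/31 sites differ → p ≈ 0.483871, d = −0.75 ln(1 − 0.645161) = 0.777068 ≈ 0.777.
taxon2–taxon3: 17/31 sites differ → p ≈ 0.548387, d = −0.75 ln(1 − 0.731183) = 0.985293 ≈ 0.985.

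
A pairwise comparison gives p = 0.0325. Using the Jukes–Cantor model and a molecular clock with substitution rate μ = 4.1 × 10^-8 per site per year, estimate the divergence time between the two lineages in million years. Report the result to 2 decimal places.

0.41

d = −(3/4) ln(1 − 4p/3) = −0.75 ln(1 − 0.043333) = −0.75 ln(0.956667)
  = −0.75 × (-0.044300) = 0.033225 substitutions/site.
Under a molecular clock d = 2μt, so t = d/(2μ) = 0.033225 / (2 × 4.1 × 10^-8) = 0.41 million years.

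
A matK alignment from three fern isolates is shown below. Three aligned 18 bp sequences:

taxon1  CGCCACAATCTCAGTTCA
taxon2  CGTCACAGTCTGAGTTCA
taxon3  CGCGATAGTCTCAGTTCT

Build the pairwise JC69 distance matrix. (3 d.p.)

taxon1–taxon2: 3/18 sites differ → p ≈ 0.166667, d = −0.75 ln(1 − 0.222223) = 0.188487 ≈ 0.188.
taxon1–taxon3: 4/18 sites differ → p ≈ 0.222222, d = −0.75 ln(1 − 0.296296) = 0.263548 ≈ 0.264.
taxon2–taxon3: 5/18 sites differ → p ≈ 0.277778, d = −0.75 ln(1 − 0.370371) = 0.346968 ≈ 0.347.

d(taxon1,taxon2) = 0.188, d(taxon1,taxon3) = 0.264, d(taxon2,taxon3) = 0.347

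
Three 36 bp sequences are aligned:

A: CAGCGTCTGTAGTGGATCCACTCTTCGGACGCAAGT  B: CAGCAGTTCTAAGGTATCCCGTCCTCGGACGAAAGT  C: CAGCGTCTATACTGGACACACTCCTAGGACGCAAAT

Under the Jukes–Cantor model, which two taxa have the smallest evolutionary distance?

A and C

A–B: 11/36 differ, p = 0.306, d = 0.392.
A–C: 7/36 differ, p = 0.194, d = 0.225.
B–C: 14/36 differ, p = 0.389, d = 0.548.
The smallest distance is between A and C.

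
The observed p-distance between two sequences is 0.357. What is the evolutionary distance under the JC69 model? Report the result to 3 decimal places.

0.485

d = −(3/4) ln(1 − 4p/3) = −0.75 ln(1 − 0.476) = −0.75 ln(0.524)
  = −0.75 × (-0.646264) = 0.484698 substitutions/site.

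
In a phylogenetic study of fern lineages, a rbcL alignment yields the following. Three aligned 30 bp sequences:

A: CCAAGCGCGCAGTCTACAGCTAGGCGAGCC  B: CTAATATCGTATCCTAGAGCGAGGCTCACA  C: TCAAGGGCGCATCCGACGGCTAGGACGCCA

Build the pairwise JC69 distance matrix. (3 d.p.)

A–B: 13/30 sites differ → p ≈ 0.433333, d = −0.75 ln(1 − 0.577777) = 0.646666 ≈ 0.647.
A–C: 11/30 sites differ → p ≈ 0.366667, d = −0.75 ln(1 − 0.488889) = 0.503376 ≈ 0.503.
B–C: 14/30 sites differ → p ≈ 0.466667, d = −0.75 ln(1 − 0.622223) = 0.730088 ≈ 0.730.

d(A,B) = 0.647, d(A,C) = 0.503, d(B,C) = 0.730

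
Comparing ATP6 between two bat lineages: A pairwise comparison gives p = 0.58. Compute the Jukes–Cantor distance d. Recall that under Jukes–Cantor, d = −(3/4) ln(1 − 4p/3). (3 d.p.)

1.113

d = −(3/4) ln(1 − 4p/3) = −0.75 ln(1 − 0.773333) = −0.75 ln(0.226667)
  = −0.75 × (-1.484273) = 1.113205 substitutions/site.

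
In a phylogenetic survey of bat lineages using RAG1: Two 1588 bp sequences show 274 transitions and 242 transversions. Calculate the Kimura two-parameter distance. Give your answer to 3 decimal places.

P = 274/1588 ≈ 0.172544 and Q = 242/1588 ≈ 0.152393.
Under the Kimura two-parameter model, d = −½ ln(1 − 2P − Q) − ¼ ln(1 − 2Q).
1 − 2P − Q = 0.502519, giving −½ ln(0.502519) = 0.344061.
1 − 2Q = 0.695214, giving −¼ ln(0.695214) = 0.090884.
d = 0.344061 + 0.090884 = 0.434945.

0.435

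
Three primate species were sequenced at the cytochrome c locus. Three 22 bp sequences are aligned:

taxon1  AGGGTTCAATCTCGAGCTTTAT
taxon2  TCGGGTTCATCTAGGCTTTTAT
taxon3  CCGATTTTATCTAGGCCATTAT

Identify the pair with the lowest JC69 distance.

taxon2 and taxon3

taxon1–taxon2: 9/22 differ, p = 0.409, d = 0.591.
taxon1–taxon3: 9/22 differ, p = 0.409, d = 0.591.
taxon2–taxon3: 6/22 differ, p = 0.273, d = 0.339.
The smallest distance is between taxon2 and taxon3.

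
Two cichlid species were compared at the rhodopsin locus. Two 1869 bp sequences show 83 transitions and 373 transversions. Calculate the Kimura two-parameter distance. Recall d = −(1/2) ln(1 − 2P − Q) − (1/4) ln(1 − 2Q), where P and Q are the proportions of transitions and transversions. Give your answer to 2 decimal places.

P = 83/1869 ≈ 0.044409 and Q = 373/1869 ≈ 0.199572.
Under the Kimura two-parameter model, d = −½ ln(1 − 2P − Q) − ¼ ln(1 − 2Q).
1 − 2P − Q = 0.71161, giving −½ ln(0.71161) = 0.170113.
1 − 2Q = 0.600856, giving −¼ ln(0.600856) = 0.127350.
d = 0.170113 + 0.127350 = 0.297463.

0.30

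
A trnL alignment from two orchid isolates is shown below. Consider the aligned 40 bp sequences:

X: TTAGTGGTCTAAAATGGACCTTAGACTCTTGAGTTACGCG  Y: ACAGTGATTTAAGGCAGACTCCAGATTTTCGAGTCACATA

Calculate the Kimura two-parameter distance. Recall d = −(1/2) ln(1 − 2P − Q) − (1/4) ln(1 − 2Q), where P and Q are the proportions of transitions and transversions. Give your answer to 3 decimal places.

Of 40 sites, 17 differences are transitions and 1 are transversions, so P = 17/40 = 0.425 and Q = 1/40 = 0.025.
Under the Kimura two-parameter model, d = −½ ln(1 − 2P − Q) − ¼ ln(1 − 2Q).
1 − 2P − Q = 0.125, giving −½ ln(0.125) = 1.039721.
1 − 2Q = 0.95, giving −¼ ln(0.95) = 0.012823.
d = 1.039721 + 0.012823 = 1.052544.

1.053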